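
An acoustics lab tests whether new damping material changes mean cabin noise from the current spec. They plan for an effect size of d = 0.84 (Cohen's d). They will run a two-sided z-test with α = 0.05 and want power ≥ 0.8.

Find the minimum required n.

n = 12

For power 0.8 need Φ(δ − z_{0.025}) = 0.8, so δ = z_{0.025} + z_{0.20} = 1.960 + 0.842 = 2.802.
(For δ > 0 the lower-tail rejection region contributes negligibly to power, so the one-term inversion is standard.)
δ = d·√n ⇒ n = (δ/d)² = (2.802 / 0.84)² = 11.12.
Rounding up, n = 12.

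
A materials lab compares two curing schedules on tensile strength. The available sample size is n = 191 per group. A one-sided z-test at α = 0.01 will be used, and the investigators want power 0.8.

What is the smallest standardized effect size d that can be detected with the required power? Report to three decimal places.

Required noncentrality: δ = z_{0.01} + z_{0.20} = 2.326 + 0.842 = 3.168.
δ = d·√(n/2) ⇒ d = δ/√(n/2) = 3.168/√(191/2) = 0.3242.

d ≈ 0.324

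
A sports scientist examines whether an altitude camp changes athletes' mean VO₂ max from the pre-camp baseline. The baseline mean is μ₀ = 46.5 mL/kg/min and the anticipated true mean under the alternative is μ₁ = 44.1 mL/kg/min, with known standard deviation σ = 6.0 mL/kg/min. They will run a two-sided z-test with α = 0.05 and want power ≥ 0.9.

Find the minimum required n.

Standardized effect: d = |μ₁ − μ₀| / σ = |44.1 − 46.5| / 6.0 = 0.4000
Set Φ(δ − 1.960) = 0.9; then δ − 1.960 = Φ⁻¹(0.9) = 1.282, giving δ = 3.242.
(Ignoring the negligible lower-tail rejection probability gives the usual closed-form inversion.)
δ = d·√n ⇒ n = (δ/d)² = (3.242 / 0.4000)² = 65.67.
Round up to the next whole unit.

n = 66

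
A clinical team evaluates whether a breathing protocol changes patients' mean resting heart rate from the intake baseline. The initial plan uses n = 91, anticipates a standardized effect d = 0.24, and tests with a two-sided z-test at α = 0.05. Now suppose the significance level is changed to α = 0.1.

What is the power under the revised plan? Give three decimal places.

δ = d·√n = 0.24 × √91 = 2.2895 (unchanged). New critical value: z_{0.05} = 1.645.
Revised power = Φ(δ − 1.645) + Φ(−δ − 1.645) = Φ(0.645) + Φ(-3.934) = 0.7404 + 0.0000 = 0.7404.

Power ≈ 0.740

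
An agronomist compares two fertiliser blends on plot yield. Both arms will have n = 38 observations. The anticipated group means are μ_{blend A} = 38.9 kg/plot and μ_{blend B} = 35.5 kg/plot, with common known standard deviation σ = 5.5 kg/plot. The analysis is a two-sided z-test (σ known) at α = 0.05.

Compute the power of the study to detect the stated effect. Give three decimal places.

Power ≈ 0.769

Standardized effect: d = |μ_{blend A} − μ_{blend B}| / σ = |38.9 − 35.5| / 5.5 = 0.6182
Noncentrality parameter: δ = d·√(n/2) = 0.6182 × √(38/2) = 2.6946
Two-sided α = 0.05 → critical value z_{0.025} = 1.960.
Power = Φ(δ − 1.960) + Φ(−δ − 1.960) = Φ(0.735) + Φ(-4.655) = 0.7687 + 0.0000 = 0.7687.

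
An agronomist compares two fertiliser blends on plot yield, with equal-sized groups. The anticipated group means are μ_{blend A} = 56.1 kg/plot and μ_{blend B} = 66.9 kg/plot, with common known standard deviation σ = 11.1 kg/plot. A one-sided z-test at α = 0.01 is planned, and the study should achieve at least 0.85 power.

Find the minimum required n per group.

Standardized effect: d = |μ_{blend A} − μ_{blend B}| / σ = |56.1 − 66.9| / 11.1 = 0.9730
For power 0.85 need Φ(δ − z_{0.01}) = 0.85, so δ = z_{0.01} + z_{0.15} = 2.326 + 1.036 = 3.363.
δ = d·√(n/2) ⇒ n = 2(δ/d)² = 2 × (3.363 / 0.9730)² = 23.89.
Round up to the next whole unit.

n = 24 per group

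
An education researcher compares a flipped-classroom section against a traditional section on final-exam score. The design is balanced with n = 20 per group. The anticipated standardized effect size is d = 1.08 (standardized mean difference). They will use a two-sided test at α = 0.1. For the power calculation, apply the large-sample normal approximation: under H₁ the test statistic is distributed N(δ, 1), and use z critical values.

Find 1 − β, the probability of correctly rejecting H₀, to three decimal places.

Power ≈ 0.962

Noncentrality parameter: δ = d·√(n/2) = 1.08 × √(20/2) = 3.4153
Two-sided α = 0.1 → critical value z_{0.05} = 1.645.
Power = Φ(δ − 1.645) + Φ(−δ − 1.645) = Φ(1.770) + Φ(-5.060) = 0.9617 + 0.0000 = 0.9617.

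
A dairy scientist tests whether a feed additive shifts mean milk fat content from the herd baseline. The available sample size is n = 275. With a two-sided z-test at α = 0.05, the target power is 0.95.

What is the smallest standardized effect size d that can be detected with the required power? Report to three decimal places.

d ≈ 0.217

Need Φ(δ − 1.960) = 0.95, so δ = 1.960 + 1.645 = 3.605.
(Lower-tail contribution to power is negligible for δ > 0.)
δ = d·√n ⇒ d = δ/√n = 3.605/√275 = 0.2174.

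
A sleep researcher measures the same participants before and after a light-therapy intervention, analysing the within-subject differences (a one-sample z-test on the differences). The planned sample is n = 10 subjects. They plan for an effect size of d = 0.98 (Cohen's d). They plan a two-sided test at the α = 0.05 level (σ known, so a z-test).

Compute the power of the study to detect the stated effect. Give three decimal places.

Power ≈ 0.873

Noncentrality parameter: δ = d·√n = 0.98 × √10 = 3.0990
Two-sided α = 0.05 → critical value z_{0.025} = 1.960.
Power = Φ(δ − 1.960) + Φ(−δ − 1.960) = Φ(1.139) + Φ(-5.059) = 0.8727 + 0.0000 = 0.8727.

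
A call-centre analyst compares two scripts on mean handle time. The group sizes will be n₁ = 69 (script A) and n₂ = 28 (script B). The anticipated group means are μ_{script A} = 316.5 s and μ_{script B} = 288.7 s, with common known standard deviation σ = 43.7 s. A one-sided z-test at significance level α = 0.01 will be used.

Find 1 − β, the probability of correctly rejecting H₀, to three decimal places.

Standardized effect: d = |μ_{script A} − μ_{script B}| / σ = |316.5 − 288.7| / 43.7 = 0.6362
Noncentrality parameter: δ = d / √(1/n₁ + 1/n₂) = 0.6362 / √(1/69 + 1/28) = 2.8391
One-sided α = 0.01 → critical value z_{0.01} = 2.326.
Power = Φ(δ − 2.326) = Φ(0.513) = 0.6959.

Power ≈ 0.696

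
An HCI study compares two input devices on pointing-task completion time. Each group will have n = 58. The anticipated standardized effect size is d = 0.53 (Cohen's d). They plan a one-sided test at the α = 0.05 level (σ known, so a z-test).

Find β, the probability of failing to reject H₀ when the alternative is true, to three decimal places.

Noncentrality parameter: δ = d·√(n/2) = 0.53 × √(58/2) = 2.8541
One-sided α = 0.05 → critical value z_{0.05} = 1.645.
Power = P(Z > 1.645 − δ) = Φ(1.209) = 0.8867.
Type II error: β = 1 − power = 1 − 0.8867 = 0.1133.

β ≈ 0.113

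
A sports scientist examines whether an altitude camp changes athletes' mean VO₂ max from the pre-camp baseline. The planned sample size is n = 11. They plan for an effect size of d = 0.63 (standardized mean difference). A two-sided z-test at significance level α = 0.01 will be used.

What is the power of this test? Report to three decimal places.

Noncentrality parameter: δ = d·√n = 0.63 × √11 = 2.0895
Two-sided α = 0.01 → critical value z_{0.005} = 2.576.
Power = Φ(δ − 2.576) + Φ(−δ − 2.576) = Φ(-0.486) + Φ(-4.665) = 0.3134 + 0.0000 = 0.3134.

Power ≈ 0.313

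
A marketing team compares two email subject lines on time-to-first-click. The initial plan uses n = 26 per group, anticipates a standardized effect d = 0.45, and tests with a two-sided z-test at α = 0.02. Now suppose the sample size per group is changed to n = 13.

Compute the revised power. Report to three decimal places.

With n = 13 per group: δ = d·√(n/2) = 0.45 × √(13/2) = 1.1473. Critical value z_{0.01} = 2.326.
Revised power = Φ(δ − 2.326) + Φ(−δ − 2.326) = Φ(-1.179) + Φ(-3.474) = 0.1192 + 0.0003 = 0.1194.

Power ≈ 0.119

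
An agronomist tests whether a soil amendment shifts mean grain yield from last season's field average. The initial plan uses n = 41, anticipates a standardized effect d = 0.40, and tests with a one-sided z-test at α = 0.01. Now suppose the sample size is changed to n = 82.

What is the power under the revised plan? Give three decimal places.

Power ≈ 0.902

With n = 82: δ = d·√n = 0.40 × √82 = 3.6222. Critical value z_{0.01} = 2.326.
Revised power = P(Z > 2.326 − δ) = Φ(1.296) = 0.9025.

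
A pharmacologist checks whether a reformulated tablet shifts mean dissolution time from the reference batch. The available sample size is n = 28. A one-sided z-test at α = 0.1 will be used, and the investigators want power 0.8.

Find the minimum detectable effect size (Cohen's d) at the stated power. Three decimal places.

Need Φ(δ − 1.282) = 0.8, so δ = 1.282 + 0.842 = 2.123.
δ = d·√n ⇒ d = δ/√n = 2.123/√28 = 0.4012.

d ≈ 0.401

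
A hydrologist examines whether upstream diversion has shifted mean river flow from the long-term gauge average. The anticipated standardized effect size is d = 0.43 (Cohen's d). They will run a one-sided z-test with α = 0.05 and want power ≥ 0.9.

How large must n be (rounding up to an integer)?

Set Φ(δ − 1.645) = 0.9; then δ − 1.645 = Φ⁻¹(0.9) = 1.282, giving δ = 2.926.
δ = d·√n ⇒ n = (δ/d)² = (2.926 / 0.43)² = 46.32.
Rounding up, n = 47.

n = 47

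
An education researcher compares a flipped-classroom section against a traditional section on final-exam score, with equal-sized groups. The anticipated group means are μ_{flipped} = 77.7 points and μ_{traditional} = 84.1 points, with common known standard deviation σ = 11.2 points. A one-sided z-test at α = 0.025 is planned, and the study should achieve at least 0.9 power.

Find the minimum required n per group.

Standardized effect: d = |μ_{flipped} − μ_{traditional}| / σ = |77.7 − 84.1| / 11.2 = 0.5714
For power 0.9 need Φ(δ − z_{0.025}) = 0.9, so δ = z_{0.025} + z_{0.10} = 1.960 + 1.282 = 3.242.
δ = d·√(n/2) ⇒ n = 2(δ/d)² = 2 × (3.242 / 0.5714)² = 64.36.
Rounding up, n = 65 per group.

n = 65 per group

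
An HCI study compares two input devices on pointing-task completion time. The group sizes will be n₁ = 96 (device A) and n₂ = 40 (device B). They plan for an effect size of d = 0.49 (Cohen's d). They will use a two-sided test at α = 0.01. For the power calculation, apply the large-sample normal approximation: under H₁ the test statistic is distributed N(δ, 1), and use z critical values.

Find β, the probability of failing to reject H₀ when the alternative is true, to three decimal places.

β ≈ 0.489

Noncentrality parameter: δ = d / √(1/n₁ + 1/n₂) = 0.49 / √(1/96 + 1/40) = 2.6037
Critical value for a two-sided test at α = 0.01: z_{α/2} = 2.576.
Power = Φ(δ − 2.576) + Φ(−δ − 2.576) = Φ(0.028) + Φ(-5.180) = 0.5111 + 0.0000 = 0.5111.
Type II error: β = 1 − power = 1 − 0.5111 = 0.4889.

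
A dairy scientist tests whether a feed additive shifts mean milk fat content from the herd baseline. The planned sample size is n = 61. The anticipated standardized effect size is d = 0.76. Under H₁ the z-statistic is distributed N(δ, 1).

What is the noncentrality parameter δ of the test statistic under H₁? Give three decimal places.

δ = d·√n = 0.76 × √61 = 5.9358

δ ≈ 5.936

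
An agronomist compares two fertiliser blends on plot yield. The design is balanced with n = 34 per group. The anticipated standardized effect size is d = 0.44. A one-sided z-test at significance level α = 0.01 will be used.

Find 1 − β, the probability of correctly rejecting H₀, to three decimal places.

Power ≈ 0.304

Noncentrality parameter: δ = d·√(n/2) = 0.44 × √(34/2) = 1.8142
One-sided α = 0.01 → critical value z_{0.01} = 2.326.
Power = P(Z > 2.326 − δ) = Φ(-0.512) = 0.3043.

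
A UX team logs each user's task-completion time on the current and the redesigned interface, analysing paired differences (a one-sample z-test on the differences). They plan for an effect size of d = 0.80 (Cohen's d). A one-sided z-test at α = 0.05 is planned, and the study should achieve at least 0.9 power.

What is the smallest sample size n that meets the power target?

Set Φ(δ − 1.645) = 0.9; then δ − 1.645 = Φ⁻¹(0.9) = 1.282, giving δ = 2.926.
δ = d·√n ⇒ n = (δ/d)² = (2.926 / 0.80)² = 13.38.
Round up to the next whole unit.

n = 14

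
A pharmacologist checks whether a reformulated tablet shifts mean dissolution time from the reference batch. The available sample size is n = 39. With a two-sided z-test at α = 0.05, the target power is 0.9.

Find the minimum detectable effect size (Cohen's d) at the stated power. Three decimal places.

d ≈ 0.519

Need Φ(δ − 1.960) = 0.9, so δ = 1.960 + 1.282 = 3.242.
(Lower-tail contribution to power is negligible for δ > 0.)
δ = d·√n ⇒ d = δ/√n = 3.242/√39 = 0.5191.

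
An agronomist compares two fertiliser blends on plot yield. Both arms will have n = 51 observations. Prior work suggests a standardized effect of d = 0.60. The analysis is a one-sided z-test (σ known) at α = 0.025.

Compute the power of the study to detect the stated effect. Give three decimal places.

Noncentrality parameter: δ = d·√(n/2) = 0.60 × √(51/2) = 3.0299
One-sided α = 0.025 → critical value z_{0.025} = 1.960.
Power = Φ(δ − 1.960) = Φ(1.070) = 0.8577.

Power ≈ 0.858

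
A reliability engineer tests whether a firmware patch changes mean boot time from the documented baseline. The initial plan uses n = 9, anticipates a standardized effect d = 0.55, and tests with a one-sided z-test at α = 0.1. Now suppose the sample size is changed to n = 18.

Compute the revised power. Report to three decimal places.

With n = 18: δ = d·√n = 0.55 × √18 = 2.3335. Critical value z_{0.1} = 1.282.
Revised power = P(Z > 1.282 − δ) = Φ(1.052) = 0.8536.

Power ≈ 0.854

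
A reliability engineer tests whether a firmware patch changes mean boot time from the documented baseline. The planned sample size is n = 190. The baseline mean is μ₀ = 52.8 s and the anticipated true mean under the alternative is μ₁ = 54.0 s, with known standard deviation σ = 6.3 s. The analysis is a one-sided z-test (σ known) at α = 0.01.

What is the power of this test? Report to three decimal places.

Power ≈ 0.618

Standardized effect: d = |μ₁ − μ₀| / σ = |54.0 − 52.8| / 6.3 = 0.1905
Noncentrality parameter: δ = d·√n = 0.1905 × √190 = 2.6255
One-sided α = 0.01 → critical value z_{0.01} = 2.326.
Power = P(Z > 2.326 − δ) = Φ(0.299) = 0.6176.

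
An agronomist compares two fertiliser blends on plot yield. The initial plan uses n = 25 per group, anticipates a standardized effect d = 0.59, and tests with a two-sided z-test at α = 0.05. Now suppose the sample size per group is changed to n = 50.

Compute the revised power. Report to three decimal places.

With n = 50 per group: δ = d·√(n/2) = 0.59 × √(50/2) = 2.9500. Critical value z_{0.025} = 1.960.
Revised power = Φ(δ − 1.960) + Φ(−δ − 1.960) = Φ(0.990) + Φ(-4.910) = 0.8389 + 0.0000 = 0.8389.

Power ≈ 0.839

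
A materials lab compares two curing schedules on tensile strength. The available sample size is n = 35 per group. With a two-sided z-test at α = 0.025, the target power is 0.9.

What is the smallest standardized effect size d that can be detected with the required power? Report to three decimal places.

Need Φ(δ − 2.241) = 0.9, so δ = 2.241 + 1.282 = 3.523.
(The second rejection-region term Φ(−δ − z_{α/2}) is negligible and dropped.)
δ = d·√(n/2) ⇒ d = δ/√(n/2) = 3.523/√(35/2) = 0.8421.

d ≈ 0.842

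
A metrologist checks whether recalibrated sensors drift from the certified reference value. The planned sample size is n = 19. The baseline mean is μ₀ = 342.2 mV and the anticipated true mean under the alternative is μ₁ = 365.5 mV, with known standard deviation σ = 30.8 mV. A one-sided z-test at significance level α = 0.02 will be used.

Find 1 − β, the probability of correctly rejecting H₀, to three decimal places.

Standardized effect: d = |μ₁ − μ₀| / σ = |365.5 − 342.2| / 30.8 = 0.7565
Noncentrality parameter: δ = d·√n = 0.7565 × √19 = 3.2975
Critical value for a one-sided test at α = 0.02: z_α = 2.054.
Power = P(Z > 2.054 − δ) = Φ(1.244) = 0.8932.

Power ≈ 0.893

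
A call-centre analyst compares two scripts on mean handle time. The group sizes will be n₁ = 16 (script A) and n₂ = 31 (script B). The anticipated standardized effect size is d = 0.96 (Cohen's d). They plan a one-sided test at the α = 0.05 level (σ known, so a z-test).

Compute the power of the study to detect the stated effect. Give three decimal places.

Power ≈ 0.930

Noncentrality parameter: δ = d / √(1/n₁ + 1/n₂) = 0.96 / √(1/16 + 1/31) = 3.1186
Critical value for a one-sided test at α = 0.05: z_α = 1.645.
Power = Φ(δ − 1.645) = Φ(1.474) = 0.9297.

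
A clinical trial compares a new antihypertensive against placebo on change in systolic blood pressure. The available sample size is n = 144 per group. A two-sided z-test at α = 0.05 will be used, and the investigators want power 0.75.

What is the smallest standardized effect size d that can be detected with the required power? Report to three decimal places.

Need Φ(δ − 1.960) = 0.75, so δ = 1.960 + 0.674 = 2.634.
(Lower-tail contribution to power is negligible for δ > 0.)
δ = d·√(n/2) ⇒ d = δ/√(n/2) = 2.634/√(144/2) = 0.3105.

d ≈ 0.310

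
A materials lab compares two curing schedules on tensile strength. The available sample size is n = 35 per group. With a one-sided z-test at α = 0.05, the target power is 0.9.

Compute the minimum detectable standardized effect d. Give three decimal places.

Required noncentrality: δ = z_{0.05} + z_{0.10} = 1.645 + 1.282 = 2.926.
δ = d·√(n/2) ⇒ d = δ/√(n/2) = 2.926/√(35/2) = 0.6995.

d ≈ 0.700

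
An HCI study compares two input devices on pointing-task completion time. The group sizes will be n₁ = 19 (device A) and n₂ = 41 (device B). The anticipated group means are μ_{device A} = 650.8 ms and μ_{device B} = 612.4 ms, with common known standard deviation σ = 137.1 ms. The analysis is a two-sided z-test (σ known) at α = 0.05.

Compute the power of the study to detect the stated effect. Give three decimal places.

Standardized effect: d = |μ_{device A} − μ_{device B}| / σ = |650.8 − 612.4| / 137.1 = 0.2801
Noncentrality parameter: δ = d / √(1/n₁ + 1/n₂) = 0.2801 / √(1/19 + 1/41) = 1.0092
Critical value for a two-sided test at α = 0.05: z_{α/2} = 1.960.
Power = Φ(δ − 1.960) + Φ(−δ − 1.960) = Φ(-0.951) + Φ(-2.969) = 0.1709 + 0.0015 = 0.1724.

Power ≈ 0.172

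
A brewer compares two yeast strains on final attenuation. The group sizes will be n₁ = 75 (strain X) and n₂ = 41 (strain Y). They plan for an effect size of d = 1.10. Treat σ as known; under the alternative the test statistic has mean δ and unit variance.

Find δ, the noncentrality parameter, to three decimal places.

δ ≈ 5.664

The noncentrality parameter scales effect size by the design's sample-size factor: δ = d / √(1/n₁ + 1/n₂) = 1.10 / √(1/75 + 1/41) = 5.6635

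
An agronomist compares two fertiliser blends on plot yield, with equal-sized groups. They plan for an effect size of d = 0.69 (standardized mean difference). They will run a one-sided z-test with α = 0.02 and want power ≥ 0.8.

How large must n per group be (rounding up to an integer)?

n = 36 per group

Set Φ(δ − 2.054) = 0.8; then δ − 2.054 = Φ⁻¹(0.8) = 0.842, giving δ = 2.895.
δ = d·√(n/2) ⇒ n = 2(δ/d)² = 2 × (2.895 / 0.69)² = 35.22.
Rounding up, n = 36 per group.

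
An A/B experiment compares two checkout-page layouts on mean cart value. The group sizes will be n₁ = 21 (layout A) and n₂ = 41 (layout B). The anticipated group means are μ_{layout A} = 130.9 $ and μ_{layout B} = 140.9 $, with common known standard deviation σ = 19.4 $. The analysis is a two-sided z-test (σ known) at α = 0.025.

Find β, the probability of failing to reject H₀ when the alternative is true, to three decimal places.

β ≈ 0.626

Standardized effect: d = |μ_{layout A} − μ_{layout B}| / σ = |130.9 − 140.9| / 19.4 = 0.5155
Noncentrality parameter: δ = d / √(1/n₁ + 1/n₂) = 0.5155 / √(1/21 + 1/41) = 1.9209
Two-sided α = 0.025 → critical value z_{0.0125} = 2.241.
Power = Φ(δ − 2.241) + Φ(−δ − 2.241) = Φ(-0.321) + Φ(-4.162) = 0.3743 + 0.0000 = 0.3743.
Type II error: β = 1 − power = 1 − 0.3743 = 0.6257.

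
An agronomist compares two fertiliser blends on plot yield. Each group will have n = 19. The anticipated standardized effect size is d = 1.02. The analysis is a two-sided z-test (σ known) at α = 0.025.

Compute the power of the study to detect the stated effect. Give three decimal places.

Noncentrality parameter: δ = d·√(n/2) = 1.02 × √(19/2) = 3.1439
Two-sided α = 0.025 → critical value z_{0.0125} = 2.241.
Power = Φ(δ − 2.241) + Φ(−δ − 2.241) = Φ(0.902) + Φ(-5.385) = 0.8166 + 0.0000 = 0.8166.

Power ≈ 0.817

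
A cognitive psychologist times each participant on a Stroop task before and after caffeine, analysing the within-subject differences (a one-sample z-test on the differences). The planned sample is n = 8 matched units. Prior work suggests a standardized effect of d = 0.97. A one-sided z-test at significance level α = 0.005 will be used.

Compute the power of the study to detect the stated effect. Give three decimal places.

Power ≈ 0.567

Noncentrality parameter: δ = d·√n = 0.97 × √8 = 2.7436
Critical value for a one-sided test at α = 0.005: z_α = 2.576.
Power = P(Z > 2.576 − δ) = Φ(0.168) = 0.5666.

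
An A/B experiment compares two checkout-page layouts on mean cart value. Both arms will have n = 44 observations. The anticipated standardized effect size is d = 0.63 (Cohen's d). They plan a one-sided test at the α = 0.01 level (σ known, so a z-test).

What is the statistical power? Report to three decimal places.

Noncentrality parameter: δ = d·√(n/2) = 0.63 × √(44/2) = 2.9550
One-sided α = 0.01 → critical value z_{0.01} = 2.326.
Power = Φ(δ − 2.326) = Φ(0.629) = 0.7352.

Power ≈ 0.735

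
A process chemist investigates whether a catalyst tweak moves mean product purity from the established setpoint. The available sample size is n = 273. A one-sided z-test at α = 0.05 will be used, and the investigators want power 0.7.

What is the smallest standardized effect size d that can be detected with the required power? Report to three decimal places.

d ≈ 0.131

Required noncentrality: δ = z_{0.05} + z_{0.30} = 1.645 + 0.524 = 2.169.
δ = d·√n ⇒ d = δ/√n = 2.169/√273 = 0.1313.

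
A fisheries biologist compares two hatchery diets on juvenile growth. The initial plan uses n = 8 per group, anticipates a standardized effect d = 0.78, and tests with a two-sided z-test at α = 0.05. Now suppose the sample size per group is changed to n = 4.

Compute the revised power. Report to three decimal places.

Power ≈ 0.197

With n = 4 per group: δ = d·√(n/2) = 0.78 × √(4/2) = 1.1031. Critical value z_{0.025} = 1.960.
Revised power = Φ(δ − 1.960) + Φ(−δ − 1.960) = Φ(-0.857) + Φ(-3.063) = 0.1958 + 0.0011 = 0.1969.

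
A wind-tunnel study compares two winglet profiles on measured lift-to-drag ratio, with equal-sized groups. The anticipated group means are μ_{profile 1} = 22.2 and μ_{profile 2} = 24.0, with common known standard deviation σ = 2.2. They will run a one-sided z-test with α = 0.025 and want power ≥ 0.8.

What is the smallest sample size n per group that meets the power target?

n = 24 per group

Standardized effect: d = |μ_{profile 1} − μ_{profile 2}| / σ = |22.2 − 24.0| / 2.2 = 0.8182
Set Φ(δ − 1.960) = 0.8; then δ − 1.960 = Φ⁻¹(0.8) = 0.842, giving δ = 2.802.
δ = d·√(n/2) ⇒ n = 2(δ/d)² = 2 × (2.802 / 0.8182)² = 23.45.
Rounding up, n = 24 per group.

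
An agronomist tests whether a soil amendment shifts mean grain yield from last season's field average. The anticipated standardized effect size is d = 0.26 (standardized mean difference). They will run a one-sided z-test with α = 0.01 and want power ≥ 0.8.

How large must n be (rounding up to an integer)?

n = 149

For power 0.8 need Φ(δ − z_{0.01}) = 0.8, so δ = z_{0.01} + z_{0.20} = 2.326 + 0.842 = 3.168.
δ = d·√n ⇒ n = (δ/d)² = (3.168 / 0.26)² = 148.46.
Round up to the next whole unit.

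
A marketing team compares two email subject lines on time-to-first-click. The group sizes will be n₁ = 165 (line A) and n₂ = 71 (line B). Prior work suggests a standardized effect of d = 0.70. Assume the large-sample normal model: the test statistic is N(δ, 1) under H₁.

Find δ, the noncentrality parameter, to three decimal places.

δ = d / √(1/n₁ + 1/n₂) = 0.70 / √(1/165 + 1/71) = 4.9319

δ ≈ 4.932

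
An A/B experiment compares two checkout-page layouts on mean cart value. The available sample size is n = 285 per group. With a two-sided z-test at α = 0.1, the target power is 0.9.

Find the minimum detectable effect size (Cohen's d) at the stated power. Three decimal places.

d ≈ 0.245

Need Φ(δ − 1.645) = 0.9, so δ = 1.645 + 1.282 = 2.926.
(The second rejection-region term Φ(−δ − z_{α/2}) is negligible and dropped.)
δ = d·√(n/2) ⇒ d = δ/√(n/2) = 2.926/√(285/2) = 0.2451.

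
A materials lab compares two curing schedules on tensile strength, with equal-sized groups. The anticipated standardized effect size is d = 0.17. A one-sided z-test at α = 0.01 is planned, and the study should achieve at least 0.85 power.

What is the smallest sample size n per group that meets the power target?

Set Φ(δ − 2.326) = 0.85; then δ − 2.326 = Φ⁻¹(0.85) = 1.036, giving δ = 3.363.
δ = d·√(n/2) ⇒ n = 2(δ/d)² = 2 × (3.363 / 0.17)² = 782.58.
Rounding up, n = 783 per group.

n = 783 per group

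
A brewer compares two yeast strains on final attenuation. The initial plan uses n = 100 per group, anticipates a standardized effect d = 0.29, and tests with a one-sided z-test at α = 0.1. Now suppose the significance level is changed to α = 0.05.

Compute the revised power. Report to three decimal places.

Power ≈ 0.658

δ = d·√(n/2) = 0.29 × √(100/2) = 2.0506 (unchanged). New critical value: z_{0.05} = 1.645.
Revised power = Φ(δ − 1.645) = Φ(0.406) = 0.6575.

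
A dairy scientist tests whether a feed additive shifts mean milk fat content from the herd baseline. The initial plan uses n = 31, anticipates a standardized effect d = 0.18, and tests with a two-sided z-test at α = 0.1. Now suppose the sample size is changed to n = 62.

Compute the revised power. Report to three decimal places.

With n = 62: δ = d·√n = 0.18 × √62 = 1.4173. Critical value z_{0.05} = 1.645.
Revised power = Φ(δ − 1.645) + Φ(−δ − 1.645) = Φ(-0.228) + Φ(-3.062) = 0.4100 + 0.0011 = 0.4111.

Power ≈ 0.411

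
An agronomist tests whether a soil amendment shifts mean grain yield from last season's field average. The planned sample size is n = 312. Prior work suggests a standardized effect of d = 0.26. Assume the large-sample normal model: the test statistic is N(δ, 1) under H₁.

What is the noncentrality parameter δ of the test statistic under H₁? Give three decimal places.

The noncentrality parameter scales effect size by the design's sample-size factor: δ = d·√n = 0.26 × √312 = 4.5925

δ ≈ 4.593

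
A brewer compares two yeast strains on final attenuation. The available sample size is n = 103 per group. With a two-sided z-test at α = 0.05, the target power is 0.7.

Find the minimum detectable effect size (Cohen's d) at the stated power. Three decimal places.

d ≈ 0.346

Required noncentrality: δ = z_{0.025} + z_{0.30} = 1.960 + 0.524 = 2.484.
(Lower-tail contribution to power is negligible for δ > 0.)
δ = d·√(n/2) ⇒ d = δ/√(n/2) = 2.484/√(103/2) = 0.3462.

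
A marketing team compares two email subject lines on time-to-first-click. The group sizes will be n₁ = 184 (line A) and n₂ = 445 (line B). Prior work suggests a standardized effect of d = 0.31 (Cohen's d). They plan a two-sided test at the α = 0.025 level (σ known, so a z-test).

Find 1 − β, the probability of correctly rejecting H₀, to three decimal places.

Noncentrality parameter: λ = d / √(1/n₁ + 1/n₂) = 0.31 / √(1/184 + 1/445) = 3.5369
Two-sided α = 0.025 → critical value z_{0.0125} = 2.241.
Power = Φ(λ − 2.241) + Φ(−λ − 2.241) = Φ(1.296) + Φ(-5.778) = 0.9024 + 0.0000 = 0.9024.

Power ≈ 0.902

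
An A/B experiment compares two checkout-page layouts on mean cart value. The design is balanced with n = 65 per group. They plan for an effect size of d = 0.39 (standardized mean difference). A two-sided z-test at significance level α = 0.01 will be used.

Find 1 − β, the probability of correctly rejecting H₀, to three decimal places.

Power ≈ 0.362

Noncentrality parameter: δ = d·√(n/2) = 0.39 × √(65/2) = 2.2233
Two-sided α = 0.01 → critical value z_{0.005} = 2.576.
Power = Φ(δ − 2.576) + Φ(−δ − 2.576) = Φ(-0.352) + Φ(-4.799) = 0.3622 + 0.0000 = 0.3622.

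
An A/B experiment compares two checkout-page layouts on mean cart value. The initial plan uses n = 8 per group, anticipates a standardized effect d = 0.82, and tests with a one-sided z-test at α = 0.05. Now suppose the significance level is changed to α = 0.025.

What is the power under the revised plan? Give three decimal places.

Power ≈ 0.374

δ = d·√(n/2) = 0.82 × √(8/2) = 1.6400 (unchanged). New critical value: z_{0.025} = 1.960.
Revised power = P(Z > 1.960 − δ) = Φ(-0.320) = 0.3745.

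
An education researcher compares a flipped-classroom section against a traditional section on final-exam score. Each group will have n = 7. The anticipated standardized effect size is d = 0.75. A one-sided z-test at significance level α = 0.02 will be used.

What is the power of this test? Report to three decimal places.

Power ≈ 0.258

Noncentrality parameter: δ = d·√(n/2) = 0.75 × √(7/2) = 1.4031
Critical value for a one-sided test at α = 0.02: z_α = 2.054.
Power = P(Z > 2.054 − δ) = Φ(-0.651) = 0.2576.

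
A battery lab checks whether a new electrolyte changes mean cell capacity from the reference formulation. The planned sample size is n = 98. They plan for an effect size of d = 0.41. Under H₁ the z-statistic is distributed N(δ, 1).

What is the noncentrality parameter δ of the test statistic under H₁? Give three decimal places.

δ = d·√n = 0.41 × √98 = 4.0588

δ ≈ 4.059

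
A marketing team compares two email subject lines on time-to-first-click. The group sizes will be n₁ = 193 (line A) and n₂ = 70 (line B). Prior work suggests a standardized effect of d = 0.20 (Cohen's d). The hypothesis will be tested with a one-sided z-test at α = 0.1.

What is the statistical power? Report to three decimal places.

Noncentrality parameter: δ = d / √(1/n₁ + 1/n₂) = 0.20 / √(1/193 + 1/70) = 1.4334
One-sided α = 0.1 → critical value z_{0.1} = 1.282.
Power = Φ(δ − 1.282) = Φ(0.152) = 0.5604.

Power ≈ 0.560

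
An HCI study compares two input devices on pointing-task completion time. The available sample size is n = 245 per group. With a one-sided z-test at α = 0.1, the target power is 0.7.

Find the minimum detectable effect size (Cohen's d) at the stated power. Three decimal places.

d ≈ 0.163

Required noncentrality: δ = z_{0.1} + z_{0.30} = 1.282 + 0.524 = 1.806.
δ = d·√(n/2) ⇒ d = δ/√(n/2) = 1.806/√(245/2) = 0.1632.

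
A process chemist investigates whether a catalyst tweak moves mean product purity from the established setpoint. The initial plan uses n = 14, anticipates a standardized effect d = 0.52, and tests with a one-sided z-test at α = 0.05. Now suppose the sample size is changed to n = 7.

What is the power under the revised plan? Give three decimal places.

With n = 7: δ = d·√n = 0.52 × √7 = 1.3758. Critical value z_{0.05} = 1.645.
Revised power = P(Z > 1.645 − δ) = Φ(-0.269) = 0.3939.

Power ≈ 0.394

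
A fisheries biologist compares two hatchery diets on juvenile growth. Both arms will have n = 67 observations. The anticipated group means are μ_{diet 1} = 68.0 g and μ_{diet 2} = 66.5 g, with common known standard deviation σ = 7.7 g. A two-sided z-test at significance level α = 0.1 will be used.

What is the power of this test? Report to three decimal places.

Power ≈ 0.305

Standardized effect: d = |μ_{diet 1} − μ_{diet 2}| / σ = |68.0 − 66.5| / 7.7 = 0.1948
Noncentrality parameter: δ = d·√(n/2) = 0.1948 × √(67/2) = 1.1275
Critical value for a two-sided test at α = 0.1: z_{α/2} = 1.645.
Power = Φ(δ − 1.645) + Φ(−δ − 1.645) = Φ(-0.517) + Φ(-2.772) = 0.3025 + 0.0028 = 0.3052.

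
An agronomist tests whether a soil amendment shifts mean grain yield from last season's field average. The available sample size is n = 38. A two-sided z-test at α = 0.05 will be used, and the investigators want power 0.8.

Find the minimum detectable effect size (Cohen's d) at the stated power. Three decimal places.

d ≈ 0.454

Required noncentrality: δ = z_{0.025} + z_{0.20} = 1.960 + 0.842 = 2.802.
(The second rejection-region term Φ(−δ − z_{α/2}) is negligible and dropped.)
δ = d·√n ⇒ d = δ/√n = 2.802/√38 = 0.4545.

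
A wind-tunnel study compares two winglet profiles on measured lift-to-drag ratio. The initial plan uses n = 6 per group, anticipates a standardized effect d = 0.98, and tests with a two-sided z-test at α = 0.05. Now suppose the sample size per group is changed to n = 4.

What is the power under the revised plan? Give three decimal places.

Power ≈ 0.283

With n = 4 per group: δ = d·√(n/2) = 0.98 × √(4/2) = 1.3859. Critical value z_{0.025} = 1.960.
Revised power = Φ(δ − 1.960) + Φ(−δ − 1.960) = Φ(-0.574) + Φ(-3.346) = 0.2830 + 0.0004 = 0.2834.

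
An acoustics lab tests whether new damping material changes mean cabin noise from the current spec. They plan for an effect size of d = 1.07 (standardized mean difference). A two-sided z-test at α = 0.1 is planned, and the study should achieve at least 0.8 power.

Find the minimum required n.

Set Φ(δ − 1.645) = 0.8; then δ − 1.645 = Φ⁻¹(0.8) = 0.842, giving δ = 2.486.
(The Φ(−δ − z_{α/2}) term is vanishingly small for δ > 0 and is dropped in the standard sample-size formula.)
δ = d·√n ⇒ n = (δ/d)² = (2.486 / 1.07)² = 5.40.
Rounding up, n = 6.

n = 6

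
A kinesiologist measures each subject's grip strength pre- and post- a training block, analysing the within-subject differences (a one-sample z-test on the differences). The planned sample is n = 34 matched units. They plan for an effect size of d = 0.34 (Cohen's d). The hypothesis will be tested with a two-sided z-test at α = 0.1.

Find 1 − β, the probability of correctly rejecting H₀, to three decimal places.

Noncentrality parameter: δ = d·√n = 0.34 × √34 = 1.9825
Critical value for a two-sided test at α = 0.1: z_{α/2} = 1.645.
Power = Φ(δ − 1.645) + Φ(−δ − 1.645) = Φ(0.338) + Φ(-3.627) = 0.6322 + 0.0001 = 0.6323.

Power ≈ 0.632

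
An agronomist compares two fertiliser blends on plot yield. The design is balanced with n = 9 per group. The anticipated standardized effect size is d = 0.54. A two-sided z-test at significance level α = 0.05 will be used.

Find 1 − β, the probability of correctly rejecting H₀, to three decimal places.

Power ≈ 0.209

Noncentrality parameter: δ = d·√(n/2) = 0.54 × √(9/2) = 1.1455
Critical value for a two-sided test at α = 0.05: z_{α/2} = 1.960.
Power = Φ(δ − 1.960) + Φ(−δ − 1.960) = Φ(-0.814) + Φ(-3.105) = 0.2077 + 0.0009 = 0.2086.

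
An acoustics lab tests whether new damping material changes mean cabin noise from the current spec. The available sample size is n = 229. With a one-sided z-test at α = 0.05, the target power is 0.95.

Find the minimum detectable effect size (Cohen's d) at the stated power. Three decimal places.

d ≈ 0.217

Required noncentrality: δ = z_{0.05} + z_{0.05} = 1.645 + 1.645 = 3.290.
δ = d·√n ⇒ d = δ/√n = 3.290/√229 = 0.2174.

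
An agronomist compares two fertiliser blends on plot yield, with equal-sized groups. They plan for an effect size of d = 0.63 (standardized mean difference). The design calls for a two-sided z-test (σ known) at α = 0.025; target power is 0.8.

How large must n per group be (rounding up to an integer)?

Set Φ(δ − 2.241) = 0.8; then δ − 2.241 = Φ⁻¹(0.8) = 0.842, giving δ = 3.083.
(Ignoring the negligible lower-tail rejection probability gives the usual closed-form inversion.)
δ = d·√(n/2) ⇒ n = 2(δ/d)² = 2 × (3.083 / 0.63)² = 47.90.
Rounding up, n = 48 per group.

n = 48 per group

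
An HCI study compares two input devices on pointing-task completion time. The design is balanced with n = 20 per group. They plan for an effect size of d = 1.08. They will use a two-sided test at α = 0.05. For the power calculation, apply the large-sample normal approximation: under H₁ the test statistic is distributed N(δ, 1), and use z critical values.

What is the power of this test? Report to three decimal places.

Power ≈ 0.927

Noncentrality parameter: δ = d·√(n/2) = 1.08 × √(20/2) = 3.4153
Critical value for a two-sided test at α = 0.05: z_{α/2} = 1.960.
Power = Φ(δ − 1.960) + Φ(−δ − 1.960) = Φ(1.455) + Φ(-5.375) = 0.9272 + 0.0000 = 0.9272.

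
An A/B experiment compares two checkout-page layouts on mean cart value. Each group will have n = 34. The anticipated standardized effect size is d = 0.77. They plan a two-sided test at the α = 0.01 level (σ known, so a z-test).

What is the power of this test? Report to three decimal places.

Power ≈ 0.725

Noncentrality parameter: δ = d·√(n/2) = 0.77 × √(34/2) = 3.1748
Two-sided α = 0.01 → critical value z_{0.005} = 2.576.
Power = Φ(δ − 2.576) + Φ(−δ − 2.576) = Φ(0.599) + Φ(-5.751) = 0.7254 + 0.0000 = 0.7254.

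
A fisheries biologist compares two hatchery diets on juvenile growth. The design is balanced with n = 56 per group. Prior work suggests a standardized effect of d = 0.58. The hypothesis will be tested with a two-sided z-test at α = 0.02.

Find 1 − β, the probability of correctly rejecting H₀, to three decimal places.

Power ≈ 0.771

Noncentrality parameter: δ = d·√(n/2) = 0.58 × √(56/2) = 3.0691
Two-sided α = 0.02 → critical value z_{0.01} = 2.326.
Power = Φ(δ − 2.326) + Φ(−δ − 2.326) = Φ(0.743) + Φ(-5.395) = 0.7712 + 0.0000 = 0.7712.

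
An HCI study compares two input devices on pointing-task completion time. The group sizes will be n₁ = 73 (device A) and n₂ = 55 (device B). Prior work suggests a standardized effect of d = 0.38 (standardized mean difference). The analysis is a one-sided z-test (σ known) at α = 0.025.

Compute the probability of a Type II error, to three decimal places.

Noncentrality parameter: δ = d / √(1/n₁ + 1/n₂) = 0.38 / √(1/73 + 1/55) = 2.1282
Critical value for a one-sided test at α = 0.025: z_α = 1.960.
Power = Φ(δ − 1.960) = Φ(0.168) = 0.5668.
Type II error: β = 1 − power = 1 − 0.5668 = 0.4332.

β ≈ 0.433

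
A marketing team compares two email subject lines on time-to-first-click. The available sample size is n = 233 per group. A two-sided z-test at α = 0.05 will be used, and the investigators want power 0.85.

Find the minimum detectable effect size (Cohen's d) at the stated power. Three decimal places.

d ≈ 0.278

Required noncentrality: δ = z_{0.025} + z_{0.15} = 1.960 + 1.036 = 2.996.
(The second rejection-region term Φ(−δ − z_{α/2}) is negligible and dropped.)
δ = d·√(n/2) ⇒ d = δ/√(n/2) = 2.996/√(233/2) = 0.2776.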